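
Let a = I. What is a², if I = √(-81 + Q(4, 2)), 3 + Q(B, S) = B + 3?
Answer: -77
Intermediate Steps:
Q(B, S) = B (Q(B, S) = -3 + (B + 3) = -3 + (3 + B) = B)
I = I*√77 (I = √(-81 + 4) = √(-77) = I*√77 ≈ 8.775*I)
a = I*√77 ≈ 8.775*I
a² = (I*√77)² = -77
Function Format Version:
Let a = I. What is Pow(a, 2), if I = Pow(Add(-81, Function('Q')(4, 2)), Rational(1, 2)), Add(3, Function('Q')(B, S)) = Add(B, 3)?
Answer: -77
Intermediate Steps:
Function('Q')(B, S) = B (Function('Q')(B, S) = Add(-3, Add(B, 3)) = Add(-3, Add(3, B)) = B)
I = Mul(I, Pow(77, Rational(1, 2))) (I = Pow(Add(-81, 4), Rational(1, 2)) = Pow(-77, Rational(1, 2)) = Mul(I, Pow(77, Rational(1, 2))) ≈ Mul(8.7750, I))
a = Mul(I, Pow(77, Rational(1, 2))) ≈ Mul(8.7750, I)
Pow(a, 2) = Pow(Mul(I, Pow(77, Rational(1, 2))), 2) = -77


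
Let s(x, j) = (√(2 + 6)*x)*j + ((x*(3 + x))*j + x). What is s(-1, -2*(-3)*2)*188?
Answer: -4700 - 4512*√2 ≈ -11081.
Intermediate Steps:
s(x, j) = x + j*x*(3 + x) + 2*j*x*√2 (s(x, j) = (√8*x)*j + (j*x*(3 + x) + x) = ((2*√2)*x)*j + (x + j*x*(3 + x)) = (2*x*√2)*j + (x + j*x*(3 + x)) = 2*j*x*√2 + (x + j*x*(3 + x)) = x + j*x*(3 + x) + 2*j*x*√2)
s(-1, -2*(-3)*2)*188 = -(1 + 3*(-2*(-3)*2) + (-2*(-3)*2)*(-1) + 2*(-2*(-3)*2)*√2)*188 = -(1 + 3*(6*2) + (6*2)*(-1) + 2*(6*2)*√2)*188 = -(1 + 3*12 + 12*(-1) + 2*12*√2)*188 = -(1 + 36 - 12 + 24*√2)*188 = -(25 + 24*√2)*188 = (-25 - 24*√2)*188 = -4700 - 4512*√2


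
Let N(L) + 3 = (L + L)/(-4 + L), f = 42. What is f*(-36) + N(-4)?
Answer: -1514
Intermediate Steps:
N(L) = -3 + 2*L/(-4 + L) (N(L) = -3 + (L + L)/(-4 + L) = -3 + (2*L)/(-4 + L) = -3 + 2*L/(-4 + L))
f*(-36) + N(-4) = 42*(-36) + (12 - 1*(-4))/(-4 - 4) = -1512 + (12 + 4)/(-8) = -1512 - 1/8*16 = -1512 - 2 = -1514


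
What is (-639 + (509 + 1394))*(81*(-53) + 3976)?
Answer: -400688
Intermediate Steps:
(-639 + (509 + 1394))*(81*(-53) + 3976) = (-639 + 1903)*(-4293 + 3976) = 1264*(-317) = -400688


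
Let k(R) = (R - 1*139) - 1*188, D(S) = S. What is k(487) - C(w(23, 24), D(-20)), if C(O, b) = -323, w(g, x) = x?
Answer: 483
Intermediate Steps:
k(R) = -327 + R (k(R) = (R - 139) - 188 = (-139 + R) - 188 = -327 + R)
k(487) - C(w(23, 24), D(-20)) = (-327 + 487) - 1*(-323) = 160 + 323 = 483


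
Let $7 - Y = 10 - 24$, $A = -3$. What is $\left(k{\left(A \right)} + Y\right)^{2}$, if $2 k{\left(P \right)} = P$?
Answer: $\frac{1521}{4} \approx 380.25$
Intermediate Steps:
$k{\left(P \right)} = \frac{P}{2}$
$Y = 21$ ($Y = 7 - \left(10 - 24\right) = 7 - -14 = 7 + 14 = 21$)
$\left(k{\left(A \right)} + Y\right)^{2} = \left(\frac{1}{2} \left(-3\right) + 21\right)^{2} = \left(- \frac{3}{2} + 21\right)^{2} = \left(\frac{39}{2}\right)^{2} = \frac{1521}{4}$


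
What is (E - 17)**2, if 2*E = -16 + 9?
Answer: 1681/4 ≈ 420.25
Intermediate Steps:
E = -7/2 (E = (-16 + 9)/2 = (1/2)*(-7) = -7/2 ≈ -3.5000)
(E - 17)**2 = (-7/2 - 17)**2 = (-41/2)**2 = 1681/4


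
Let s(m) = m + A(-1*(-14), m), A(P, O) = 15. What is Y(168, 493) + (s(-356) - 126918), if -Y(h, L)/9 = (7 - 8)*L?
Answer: -122822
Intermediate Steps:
Y(h, L) = 9*L (Y(h, L) = -9*(7 - 8)*L = -(-9)*L = 9*L)
s(m) = 15 + m (s(m) = m + 15 = 15 + m)
Y(168, 493) + (s(-356) - 126918) = 9*493 + ((15 - 356) - 126918) = 4437 + (-341 - 126918) = 4437 - 127259 = -122822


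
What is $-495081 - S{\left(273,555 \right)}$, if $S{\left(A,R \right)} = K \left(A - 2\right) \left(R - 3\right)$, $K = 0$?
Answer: $-495081$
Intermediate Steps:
$S{\left(A,R \right)} = 0$ ($S{\left(A,R \right)} = 0 \left(A - 2\right) \left(R - 3\right) = 0 \left(A - 2\right) \left(-3 + R\right) = 0 \left(-2 + A\right) \left(-3 + R\right) = 0 \left(-3 + R\right) = 0$)
$-495081 - S{\left(273,555 \right)} = -495081 - 0 = -495081 + 0 = -495081$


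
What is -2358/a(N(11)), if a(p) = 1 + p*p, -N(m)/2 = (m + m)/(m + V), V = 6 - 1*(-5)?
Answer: -2358/5 ≈ -471.60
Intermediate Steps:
V = 11 (V = 6 + 5 = 11)
N(m) = -4*m/(11 + m) (N(m) = -2*(m + m)/(m + 11) = -2*2*m/(11 + m) = -4*m/(11 + m))
a(p) = 1 + p²
-2358/a(N(11)) = -2358/(1 + (-4*11/(11 + 11))²) = -2358/(1 + (-4*11/22)²) = -2358/(1 + (-4*11*1/22)²) = -2358/(1 + (-2)²) = -2358/(1 + 4) = -2358/5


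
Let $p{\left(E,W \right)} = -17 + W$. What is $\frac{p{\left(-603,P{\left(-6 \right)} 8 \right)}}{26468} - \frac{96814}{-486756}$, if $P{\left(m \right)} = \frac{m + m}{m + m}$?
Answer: $\frac{639523037}{3220864452} \approx 0.19856$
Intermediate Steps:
$P{\left(m \right)} = 1$ ($P{\left(m \right)} = \frac{2 m}{2 m} = 2 m \frac{1}{2 m} = 1$)
$\frac{p{\left(-603,P{\left(-6 \right)} 8 \right)}}{26468} - \frac{96814}{-486756} = \frac{-17 + 1 \cdot 8}{26468} - \frac{96814}{-486756} = \left(-17 + 8\right) \frac{1}{26468} - - \frac{48407}{243378} = \left(-9\right) \frac{1}{26468} + \frac{48407}{243378} = - \frac{9}{26468} + \frac{48407}{243378} = \frac{639523037}{3220864452}$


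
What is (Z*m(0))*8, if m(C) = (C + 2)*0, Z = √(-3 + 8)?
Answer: 0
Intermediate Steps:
Z = √5 ≈ 2.2361
m(C) = 0 (m(C) = (2 + C)*0 = 0)
(Z*m(0))*8 = (√5*0)*8 = 0*8 = 0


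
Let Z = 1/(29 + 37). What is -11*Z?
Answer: -1/6 ≈ -0.16667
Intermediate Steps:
Z = 1/66 ≈ 0.015152
-11*Z = -11*1/66 = -1/6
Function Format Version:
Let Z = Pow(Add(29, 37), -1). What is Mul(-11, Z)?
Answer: Rational(-1, 6) ≈ -0.16667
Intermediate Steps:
Z = Rational(1, 66) (Z = Pow(66, -1) = Rational(1, 66) ≈ 0.015152)
Mul(-11, Z) = Mul(-11, Rational(1, 66)) = Rational(-1, 6)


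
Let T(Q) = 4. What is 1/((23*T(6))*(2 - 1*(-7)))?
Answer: 1/828 ≈ 0.0012077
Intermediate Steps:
1/((23*T(6))*(2 - 1*(-7))) = 1/((23*4)*(2 - 1*(-7))) = 1/(92*(2 + 7)) = 1/(92*9) = 1/828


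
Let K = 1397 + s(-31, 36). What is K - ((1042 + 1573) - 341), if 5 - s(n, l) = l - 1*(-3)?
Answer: -911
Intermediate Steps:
s(n, l) = 2 - l (s(n, l) = 5 - (l - 1*(-3)) = 5 - (l + 3) = 5 - (3 + l) = 5 + (-3 - l) = 2 - l)
K = 1363 (K = 1397 + (2 - 1*36) = 1397 + (2 - 36) = 1397 - 34 = 1363)
K - ((1042 + 1573) - 341) = 1363 - ((1042 + 1573) - 341) = 1363 - (2615 - 341) = 1363 - 1*2274 = 1363 - 2274 = -911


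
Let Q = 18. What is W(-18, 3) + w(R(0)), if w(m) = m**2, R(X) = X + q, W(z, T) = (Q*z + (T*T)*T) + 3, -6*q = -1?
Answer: -10583/36 ≈ -293.97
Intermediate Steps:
q = 1/6 (q = -1/6*(-1) = 1/6 ≈ 0.16667)
W(z, T) = 3 + T**3 + 18*z (W(z, T) = (18*z + (T*T)*T) + 3 = (18*z + T**2*T) + 3 = (18*z + T**3) + 3 = (T**3 + 18*z) + 3 = 3 + T**3 + 18*z)
R(X) = 1/6 + X (R(X) = X + 1/6 = 1/6 + X)
W(-18, 3) + w(R(0)) = (3 + 3**3 + 18*(-18)) + (1/6 + 0)**2 = (3 + 27 - 324) + (1/6)**2 = -294 + 1/36 = -10583/36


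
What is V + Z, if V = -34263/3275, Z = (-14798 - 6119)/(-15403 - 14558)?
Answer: -958050568/98122275 ≈ -9.7638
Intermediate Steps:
Z = 20917/29961 (Z = -20917/(-29961) = -20917*(-1/29961) = 20917/29961 ≈ 0.69814)
V = -34263/3275 (V = -34263*1/3275 = -34263/3275 ≈ -10.462)
V + Z = -34263/3275 + 20917/29961 = -958050568/98122275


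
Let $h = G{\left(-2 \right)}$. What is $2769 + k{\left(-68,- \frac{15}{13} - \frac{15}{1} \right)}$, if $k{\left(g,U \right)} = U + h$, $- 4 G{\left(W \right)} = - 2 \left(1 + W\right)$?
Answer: $\frac{71561}{26} \approx 2752.3$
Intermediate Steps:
$G{\left(W \right)} = \frac{1}{2} + \frac{W}{2}$ ($G{\left(W \right)} = - \frac{\left(-2\right) \left(1 + W\right)}{4} = - \frac{-2 - 2 W}{4} = \frac{1}{2} + \frac{W}{2}$)
$h = - \frac{1}{2}$ ($h = \frac{1}{2} + \frac{1}{2} \left(-2\right) = \frac{1}{2} - 1 = - \frac{1}{2} \approx -0.5$)
$k{\left(g,U \right)} = - \frac{1}{2} + U$ ($k{\left(g,U \right)} = U - \frac{1}{2} = - \frac{1}{2} + U$)
$2769 + k{\left(-68,- \frac{15}{13} - \frac{15}{1} \right)} = 2769 - \frac{433}{26} = \frac{71561}{26}$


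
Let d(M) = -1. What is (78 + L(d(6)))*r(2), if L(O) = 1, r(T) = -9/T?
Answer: -711/2 ≈ -355.50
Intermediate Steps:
(78 + L(d(6)))*r(2) = (78 + 1)*(-9/2) = 79*(-9*½) = 79*(-9/2) = -711/2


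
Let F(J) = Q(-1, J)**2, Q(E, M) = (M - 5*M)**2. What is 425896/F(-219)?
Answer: 53237/73608240672 ≈ 7.2325e-7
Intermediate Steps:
Q(E, M) = 16*M**2 (Q(E, M) = (-4*M)**2 = 16*M**2)
F(J) = 256*J**4 (F(J) = (16*J**2)**2 = 256*J**4)
425896/F(-219) = 425896/((256*(-219)**4)) = 425896/((256*2300257521)) = 425896/588865925376 = 425896*(1/588865925376) = 53237/73608240672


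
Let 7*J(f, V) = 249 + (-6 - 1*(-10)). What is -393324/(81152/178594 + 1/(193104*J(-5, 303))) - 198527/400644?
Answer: -1914976947043101733199/2212306801506756 ≈ -8.6560e+5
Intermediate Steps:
J(f, V) = 253/7 (J(f, V) = (249 + (-6 - 1*(-10)))/7 = (249 + (-6 + 10))/7 = (249 + 4)/7 = (1/7)*253 = 253/7)
-393324/(81152/178594 + 1/(193104*J(-5, 303))) - 198527/400644 = -393324/(81152/178594 + 1/(193104*(253/7))) - 198527/400644 = -393324/(81152*(1/178594) + (1/193104)*(7/253)) - 198527*1/400644 = -393324/(40576/89297 + 7/48855312) - 553/1116 = -393324/1982353764791/4362632795664 - 553/1116 = -393324*4362632795664/1982353764791 - 553/1116 = -1715928181721747136/1982353764791 - 553/1116 = -1914976947043101733199/2212306801506756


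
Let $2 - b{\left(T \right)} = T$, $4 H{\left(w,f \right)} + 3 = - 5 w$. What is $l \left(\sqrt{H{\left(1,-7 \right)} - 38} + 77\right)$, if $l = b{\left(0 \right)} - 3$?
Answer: $-77 - 2 i \sqrt{10} \approx -77.0 - 6.3246 i$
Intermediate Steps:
$H{\left(w,f \right)} = - \frac{3}{4} - \frac{5 w}{4}$ ($H{\left(w,f \right)} = - \frac{3}{4} + \frac{\left(-5\right) w}{4} = - \frac{3}{4} - \frac{5 w}{4}$)
$b{\left(T \right)} = 2 - T$
$l = -1$ ($l = \left(2 - 0\right) - 3 = \left(2 + 0\right) - 3 = 2 - 3 = -1$)
$l \left(\sqrt{H{\left(1,-7 \right)} - 38} + 77\right) = - (\sqrt{\left(- \frac{3}{4} - \frac{5}{4}\right) - 38} + 77) = - (\sqrt{-2 - 38} + 77) = - (\sqrt{-40} + 77) = - (2 i \sqrt{10} + 77) = - (77 + 2 i \sqrt{10}) = -77 - 2 i \sqrt{10}$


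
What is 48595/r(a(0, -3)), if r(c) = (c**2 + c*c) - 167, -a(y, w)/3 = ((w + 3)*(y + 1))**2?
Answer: -48595/167 ≈ -290.99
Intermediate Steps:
a(y, w) = -3*(1 + y)**2*(3 + w)**2 (a(y, w) = -3*(w + 3)**2*(y + 1)**2 = -3*(1 + y)**2*(3 + w)**2)
r(c) = -167 + 2*c**2 (r(c) = (c**2 + c**2) - 167 = 2*c**2 - 167 = -167 + 2*c**2)
48595/r(a(0, -3)) = 48595/(-167 + 2*(-3*(1 + 0)**2*(3 - 3)**2)**2) = 48595/(-167 + 2*(-3*1**2*0**2)**2) = 48595/(-167 + 2*(-3*1*0)**2) = 48595/(-167 + 2*0**2) = 48595/(-167 + 2*0) = 48595/(-167 + 0) = 48595/(-167) = 48595*(-1/167) = -48595/167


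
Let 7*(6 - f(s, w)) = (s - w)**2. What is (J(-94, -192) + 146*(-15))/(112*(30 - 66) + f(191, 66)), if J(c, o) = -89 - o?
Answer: 14609/43807 ≈ 0.33349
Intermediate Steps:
f(s, w) = 6 - (s - w)**2/7
(J(-94, -192) + 146*(-15))/(112*(30 - 66) + f(191, 66)) = ((-89 - 1*(-192)) + 146*(-15))/(112*(30 - 66) + (6 - (191 - 1*66)**2/7)) = ((-89 + 192) - 2190)/(112*(-36) + (6 - (191 - 66)**2/7)) = (103 - 2190)/(-4032 + (6 - 1/7*125**2)) = -2087/(-4032 + (6 - 1/7*15625)) = -2087/(-4032 + (6 - 15625/7)) = -2087/(-4032 - 15583/7) = -2087/(-43807/7) = -2087*(-7/43807) = 14609/43807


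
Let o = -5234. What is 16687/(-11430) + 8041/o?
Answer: -44812097/14956155 ≈ -2.9962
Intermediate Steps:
16687/(-11430) + 8041/o = 16687/(-11430) + 8041/(-5234) = 16687*(-1/11430) + 8041*(-1/5234) = -16687/11430 - 8041/5234 = -44812097/14956155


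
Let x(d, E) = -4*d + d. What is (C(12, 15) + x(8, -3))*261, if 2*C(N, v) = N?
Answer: -4698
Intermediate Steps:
x(d, E) = -3*d
C(N, v) = N/2
(C(12, 15) + x(8, -3))*261 = ((½)*12 - 3*8)*261 = (6 - 24)*261 = -18*261 = -4698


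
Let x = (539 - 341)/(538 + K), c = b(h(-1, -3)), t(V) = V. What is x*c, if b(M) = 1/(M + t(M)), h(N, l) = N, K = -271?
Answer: -33/89 ≈ -0.37079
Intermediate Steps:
b(M) = 1/(2*M) (b(M) = 1/(M + M) = 1/(2*M))
c = -½ (c = (½)/(-1) = (½)*(-1) = -½ ≈ -0.50000)
x = 66/89 (x = (539 - 341)/(538 - 271) = 198/267 = 198*(1/267) = 66/89 ≈ 0.74157)
x*c = (66/89)*(-½) = -33/89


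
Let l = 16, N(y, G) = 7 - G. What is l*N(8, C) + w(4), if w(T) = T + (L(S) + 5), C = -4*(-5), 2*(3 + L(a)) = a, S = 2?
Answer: -201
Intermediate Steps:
L(a) = -3 + a/2
C = 20
w(T) = 3 + T (w(T) = T + ((-3 + (1/2)*2) + 5) = T + ((-3 + 1) + 5) = T + (-2 + 5) = T + 3 = 3 + T)
l*N(8, C) + w(4) = 16*(7 - 1*20) + (3 + 4) = 16*(7 - 20) + 7 = 16*(-13) + 7 = -208 + 7 = -201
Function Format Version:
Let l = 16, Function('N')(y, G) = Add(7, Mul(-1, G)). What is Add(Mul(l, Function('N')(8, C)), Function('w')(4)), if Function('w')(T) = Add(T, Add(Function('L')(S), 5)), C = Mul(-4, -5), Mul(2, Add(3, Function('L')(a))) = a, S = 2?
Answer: -201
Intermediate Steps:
Function('L')(a) = Add(-3, Mul(Rational(1, 2), a))
C = 20
Function('w')(T) = Add(3, T) (Function('w')(T) = Add(T, Add(Add(-3, Mul(Rational(1, 2), 2)), 5)) = Add(T, Add(Add(-3, 1), 5)) = Add(T, Add(-2, 5)) = Add(T, 3) = Add(3, T))
Add(Mul(l, Function('N')(8, C)), Function('w')(4)) = Add(Mul(16, Add(7, Mul(-1, 20))), Add(3, 4)) = Add(Mul(16, Add(7, -20)), 7) = Add(Mul(16, -13), 7) = Add(-208, 7) = -201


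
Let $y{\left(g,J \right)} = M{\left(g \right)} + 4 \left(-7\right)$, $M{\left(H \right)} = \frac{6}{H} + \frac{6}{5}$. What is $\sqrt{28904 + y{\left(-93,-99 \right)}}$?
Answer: $\frac{2 \sqrt{173443295}}{155} \approx 169.93$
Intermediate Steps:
$M{\left(H \right)} = \frac{6}{5} + \frac{6}{H}$ ($M{\left(H \right)} = \frac{6}{H} + 6 \cdot \frac{1}{5} = \frac{6}{H} + \frac{6}{5} = \frac{6}{5} + \frac{6}{H}$)
$y{\left(g,J \right)} = - \frac{134}{5} + \frac{6}{g}$ ($y{\left(g,J \right)} = \left(\frac{6}{5} + \frac{6}{g}\right) + 4 \left(-7\right) = \left(\frac{6}{5} + \frac{6}{g}\right) - 28 = - \frac{134}{5} + \frac{6}{g}$)
$\sqrt{28904 + y{\left(-93,-99 \right)}} = \sqrt{28904 - \left(\frac{134}{5} - \frac{6}{-93}\right)} = \sqrt{28904 + \left(- \frac{134}{5} + 6 \left(- \frac{1}{93}\right)\right)} = \sqrt{28904 - \frac{4164}{155}} = \sqrt{\frac{4475956}{155}} = \frac{2 \sqrt{173443295}}{155}$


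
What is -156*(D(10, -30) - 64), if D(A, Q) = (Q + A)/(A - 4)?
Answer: 10504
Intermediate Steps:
D(A, Q) = (A + Q)/(-4 + A)
-156*(D(10, -30) - 64) = -156*((10 - 30)/(-4 + 10) - 64) = -156*(-20/6 - 64) = -156*((⅙)*(-20) - 64) = -156*(-10/3 - 64) = -156*(-202/3) = 10504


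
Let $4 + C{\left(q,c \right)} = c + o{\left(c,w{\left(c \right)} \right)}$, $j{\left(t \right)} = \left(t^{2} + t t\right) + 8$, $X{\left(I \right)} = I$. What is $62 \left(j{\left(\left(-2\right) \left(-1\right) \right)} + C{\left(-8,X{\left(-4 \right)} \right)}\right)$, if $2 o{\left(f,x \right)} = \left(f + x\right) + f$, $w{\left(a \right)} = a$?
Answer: $124$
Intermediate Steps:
$j{\left(t \right)} = 8 + 2 t^{2}$ ($j{\left(t \right)} = \left(t^{2} + t^{2}\right) + 8 = 2 t^{2} + 8 = 8 + 2 t^{2}$)
$o{\left(f,x \right)} = f + \frac{x}{2}$ ($o{\left(f,x \right)} = \frac{\left(f + x\right) + f}{2} = \frac{x + 2 f}{2} = f + \frac{x}{2}$)
$C{\left(q,c \right)} = -4 + \frac{5 c}{2}$ ($C{\left(q,c \right)} = -4 + \left(c + \left(c + \frac{c}{2}\right)\right) = -4 + \left(c + \frac{3 c}{2}\right) = -4 + \frac{5 c}{2}$)
$62 \left(j{\left(\left(-2\right) \left(-1\right) \right)} + C{\left(-8,X{\left(-4 \right)} \right)}\right) = 62 \left(\left(8 + 2 \left(\left(-2\right) \left(-1\right)\right)^{2}\right) + \left(-4 + \frac{5}{2} \left(-4\right)\right)\right) = 62 \left(\left(8 + 2 \cdot 2^{2}\right) - 14\right) = 62 \left(\left(8 + 2 \cdot 4\right) - 14\right) = 62 \left(\left(8 + 8\right) - 14\right) = 62 \left(16 - 14\right) = 62 \cdot 2 = 124$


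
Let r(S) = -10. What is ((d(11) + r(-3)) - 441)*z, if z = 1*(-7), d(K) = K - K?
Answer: 3157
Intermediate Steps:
d(K) = 0
z = -7
((d(11) + r(-3)) - 441)*z = ((0 - 10) - 441)*(-7) = (-10 - 441)*(-7) = -451*(-7) = 3157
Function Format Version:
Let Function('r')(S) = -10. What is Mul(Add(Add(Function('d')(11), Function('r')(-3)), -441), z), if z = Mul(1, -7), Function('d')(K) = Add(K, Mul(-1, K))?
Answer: 3157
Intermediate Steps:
Function('d')(K) = 0
z = -7
Mul(Add(Add(Function('d')(11), Function('r')(-3)), -441), z) = Mul(Add(Add(0, -10), -441), -7) = Mul(Add(-10, -441), -7) = Mul(-451, -7) = 3157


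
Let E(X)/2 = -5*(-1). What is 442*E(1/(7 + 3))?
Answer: 4420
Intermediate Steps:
E(X) = 10 (E(X) = 2*(-5*(-1)) = 2*5 = 10)
442*E(1/(7 + 3)) = 442*10 = 4420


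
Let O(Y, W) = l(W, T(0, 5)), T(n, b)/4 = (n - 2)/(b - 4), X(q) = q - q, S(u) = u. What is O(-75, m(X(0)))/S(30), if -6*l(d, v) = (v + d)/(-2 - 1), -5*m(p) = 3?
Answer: -43/2700 ≈ -0.015926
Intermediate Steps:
X(q) = 0
m(p) = -⅗ (m(p) = -⅕*3 = -⅗)
T(n, b) = 4*(-2 + n)/(-4 + b) (T(n, b) = 4*((n - 2)/(b - 4)) = 4*((-2 + n)/(-4 + b)) = 4*(-2 + n)/(-4 + b))
l(d, v) = d/18 + v/18 (l(d, v) = -(v + d)/(6*(-2 - 1)) = -(d + v)/(6*(-3)) = -(d + v)*(-1)/(6*3) = -(-d/3 - v/3)/6 = d/18 + v/18)
O(Y, W) = -4/9 + W/18 (O(Y, W) = W/18 + (4*(-2 + 0)/(-4 + 5))/18 = W/18 + (4*(-2)/1)/18 = W/18 + (4*1*(-2))/18 = W/18 + (1/18)*(-8) = W/18 - 4/9 = -4/9 + W/18)
O(-75, m(X(0)))/S(30) = (-4/9 + (1/18)*(-⅗))/30 = (-4/9 - 1/30)*(1/30) = -43/90*1/30 = -43/2700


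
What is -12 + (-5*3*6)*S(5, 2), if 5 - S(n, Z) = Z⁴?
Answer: 978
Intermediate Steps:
S(n, Z) = 5 - Z⁴
-12 + (-5*3*6)*S(5, 2) = -12 + (-5*3*6)*(5 - 1*2⁴) = -12 + (-15*6)*(5 - 1*16) = -12 - 90*(5 - 16) = -12 - 90*(-11) = -12 + 990 = 978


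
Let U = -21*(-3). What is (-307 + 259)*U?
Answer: -3024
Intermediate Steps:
U = 63
(-307 + 259)*U = (-307 + 259)*63 = -48*63 = -3024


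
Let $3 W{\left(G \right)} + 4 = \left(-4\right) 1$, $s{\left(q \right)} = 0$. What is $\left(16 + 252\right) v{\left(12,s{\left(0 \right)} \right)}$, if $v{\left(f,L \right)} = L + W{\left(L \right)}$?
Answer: $- \frac{2144}{3} \approx -714.67$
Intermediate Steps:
$W{\left(G \right)} = - \frac{8}{3}$ ($W{\left(G \right)} = - \frac{4}{3} + \frac{\left(-4\right) 1}{3} = - \frac{4}{3} + \frac{1}{3} \left(-4\right) = - \frac{4}{3} - \frac{4}{3} = - \frac{8}{3}$)
$v{\left(f,L \right)} = - \frac{8}{3} + L$ ($v{\left(f,L \right)} = L - \frac{8}{3} = - \frac{8}{3} + L$)
$\left(16 + 252\right) v{\left(12,s{\left(0 \right)} \right)} = \left(16 + 252\right) \left(- \frac{8}{3} + 0\right) = 268 \left(- \frac{8}{3}\right) = - \frac{2144}{3}$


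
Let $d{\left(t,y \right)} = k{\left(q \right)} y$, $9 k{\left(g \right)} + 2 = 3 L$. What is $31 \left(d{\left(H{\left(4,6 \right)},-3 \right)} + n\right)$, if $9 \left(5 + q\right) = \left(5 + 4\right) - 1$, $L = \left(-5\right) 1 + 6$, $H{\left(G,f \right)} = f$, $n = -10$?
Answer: $- \frac{961}{3} \approx -320.33$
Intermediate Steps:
$L = 1$ ($L = -5 + 6 = 1$)
$q = - \frac{37}{9}$ ($q = -5 + \frac{\left(5 + 4\right) - 1}{9} = -5 + \frac{9 - 1}{9} = -5 + \frac{1}{9} \cdot 8 = -5 + \frac{8}{9} = - \frac{37}{9} \approx -4.1111$)
$k{\left(g \right)} = \frac{1}{9}$ ($k{\left(g \right)} = - \frac{2}{9} + \frac{3 \cdot 1}{9} = - \frac{2}{9} + \frac{1}{9} \cdot 3 = - \frac{2}{9} + \frac{1}{3} = \frac{1}{9}$)
$d{\left(t,y \right)} = \frac{y}{9}$
$31 \left(d{\left(H{\left(4,6 \right)},-3 \right)} + n\right) = 31 \left(\frac{1}{9} \left(-3\right) - 10\right) = 31 \left(- \frac{1}{3} - 10\right) = 31 \left(- \frac{31}{3}\right) = - \frac{961}{3}$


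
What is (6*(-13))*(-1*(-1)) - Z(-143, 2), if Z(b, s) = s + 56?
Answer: -136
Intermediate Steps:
Z(b, s) = 56 + s
(6*(-13))*(-1*(-1)) - Z(-143, 2) = (6*(-13))*(-1*(-1)) - (56 + 2) = -78*1 - 1*58 = -78 - 58 = -136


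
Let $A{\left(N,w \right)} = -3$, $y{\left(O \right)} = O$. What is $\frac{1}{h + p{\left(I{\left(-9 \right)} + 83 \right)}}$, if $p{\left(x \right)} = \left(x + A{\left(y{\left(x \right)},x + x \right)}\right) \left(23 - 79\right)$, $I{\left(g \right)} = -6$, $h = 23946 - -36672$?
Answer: $\frac{1}{56474} \approx 1.7707 \cdot 10^{-5}$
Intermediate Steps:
$h = 60618$ ($h = 23946 + 36672 = 60618$)
$p{\left(x \right)} = 168 - 56 x$ ($p{\left(x \right)} = \left(x - 3\right) \left(23 - 79\right) = \left(-3 + x\right) \left(-56\right) = 168 - 56 x$)
$\frac{1}{h + p{\left(I{\left(-9 \right)} + 83 \right)}} = \frac{1}{60618 + \left(168 - 56 \left(-6 + 83\right)\right)} = \frac{1}{60618 + \left(168 - 4312\right)} = \frac{1}{60618 - 4144} = \frac{1}{56474}$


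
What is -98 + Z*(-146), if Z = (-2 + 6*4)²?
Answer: -70762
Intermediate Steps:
Z = 484 (Z = (-2 + 24)² = 22² = 484)
-98 + Z*(-146) = -98 + 484*(-146) = -98 - 70664 = -70762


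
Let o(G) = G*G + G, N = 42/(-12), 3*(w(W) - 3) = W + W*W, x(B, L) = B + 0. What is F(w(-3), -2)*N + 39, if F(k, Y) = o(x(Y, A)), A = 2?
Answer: 32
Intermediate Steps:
x(B, L) = B
w(W) = 3 + W/3 + W²/3 (w(W) = 3 + (W + W*W)/3 = 3 + (W + W²)/3 = 3 + (W/3 + W²/3) = 3 + W/3 + W²/3)
N = -7/2 (N = 42*(-1/12) = -7/2 ≈ -3.5000)
o(G) = G + G² (o(G) = G² + G = G + G²)
F(k, Y) = Y*(1 + Y)
F(w(-3), -2)*N + 39 = -2*(1 - 2)*(-7/2) + 39 = -2*(-1)*(-7/2) + 39 = 2*(-7/2) + 39 = -7 + 39 = 32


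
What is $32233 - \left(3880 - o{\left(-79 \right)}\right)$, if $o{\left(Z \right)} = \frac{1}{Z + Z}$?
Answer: $\frac{4479773}{158} \approx 28353.0$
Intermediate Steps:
$o{\left(Z \right)} = \frac{1}{2 Z}$
$32233 - \left(3880 - o{\left(-79 \right)}\right) = 32233 - \left(3880 - \frac{1}{2 \left(-79\right)}\right) = 32233 - \left(3880 - \frac{1}{2} \left(- \frac{1}{79}\right)\right) = 32233 - \left(3880 - - \frac{1}{158}\right) = 32233 - \left(3880 + \frac{1}{158}\right) = 32233 - \frac{613041}{158} = \frac{4479773}{158}$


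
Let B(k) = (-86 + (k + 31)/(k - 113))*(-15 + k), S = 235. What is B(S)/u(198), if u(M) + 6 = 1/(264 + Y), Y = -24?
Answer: 269966400/87779 ≈ 3075.5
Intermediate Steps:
u(M) = -1439/240 (u(M) = -6 + 1/(264 - 24) = -6 + 1/240 = -1439/240)
B(k) = (-86 + (31 + k)/(-113 + k))*(-15 + k)
B(S)/u(198) = ((-146235 - 85*235² + 11024*235)/(-113 + 235))/(-1439/240) = ((-146235 - 85*55225 + 2590640)/122)*(-240/1439) = ((-146235 - 4694125 + 2590640)/122)*(-240/1439) = ((1/122)*(-2249720))*(-240/1439) = -1124860/61*(-240/1439) = 269966400/87779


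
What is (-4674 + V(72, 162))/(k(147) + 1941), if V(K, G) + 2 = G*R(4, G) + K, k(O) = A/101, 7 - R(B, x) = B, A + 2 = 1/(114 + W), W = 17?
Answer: -27242629/12840555 ≈ -2.1216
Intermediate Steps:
A = -261/131 (A = -2 + 1/(114 + 17) = -2 + 1/131 = -261/131 ≈ -1.9924)
R(B, x) = 7 - B
k(O) = -261/13231 (k(O) = -261/131/101 = -261/131*1/101 = -261/13231)
V(K, G) = -2 + K + 3*G (V(K, G) = -2 + (G*(7 - 1*4) + K) = -2 + (G*(7 - 4) + K) = -2 + (G*3 + K) = -2 + (3*G + K) = -2 + (K + 3*G) = -2 + K + 3*G)
(-4674 + V(72, 162))/(k(147) + 1941) = (-4674 + (-2 + 72 + 3*162))/(-261/13231 + 1941) = (-4674 + (-2 + 72 + 486))/(25681110/13231) = (-4674 + 556)*(13231/25681110) = -4118*13231/25681110 = -27242629/12840555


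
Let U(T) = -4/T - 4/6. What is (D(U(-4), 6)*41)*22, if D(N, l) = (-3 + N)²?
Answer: 57728/9 ≈ 6414.2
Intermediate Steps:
U(T) = -⅔ - 4/T (U(T) = -4/T - 4*⅙ = -4/T - ⅔ = -⅔ - 4/T)
(D(U(-4), 6)*41)*22 = ((-3 + (-⅔ - 4/(-4)))²*41)*22 = ((-3 + (-⅔ - 4*(-¼)))²*41)*22 = ((-3 + (-⅔ + 1))²*41)*22 = ((-3 + ⅓)²*41)*22 = ((-8/3)²*41)*22 = ((64/9)*41)*22 = (2624/9)*22 = 57728/9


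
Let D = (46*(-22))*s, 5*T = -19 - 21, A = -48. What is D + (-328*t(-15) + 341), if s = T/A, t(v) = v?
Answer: 15277/3 ≈ 5092.3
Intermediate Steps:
T = -8 (T = (-19 - 21)/5 = (1/5)*(-40) = -8)
s = 1/6 (s = -8/(-48) = -8*(-1/48) = 1/6 ≈ 0.16667)
D = -506/3 (D = (46*(-22))*(1/6) = -1012*1/6 = -506/3 ≈ -168.67)
D + (-328*t(-15) + 341) = -506/3 + (-328*(-15) + 341) = -506/3 + (4920 + 341) = -506/3 + 5261 = 15277/3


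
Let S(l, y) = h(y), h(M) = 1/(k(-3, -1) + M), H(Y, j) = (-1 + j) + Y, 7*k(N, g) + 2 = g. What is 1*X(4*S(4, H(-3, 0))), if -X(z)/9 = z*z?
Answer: -7056/961 ≈ -7.3424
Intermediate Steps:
k(N, g) = -2/7 + g/7
H(Y, j) = -1 + Y + j
h(M) = 1/(-3/7 + M) (h(M) = 1/((-2/7 + (⅐)*(-1)) + M) = 1/((-2/7 - ⅐) + M) = 1/(-3/7 + M))
S(l, y) = 7/(-3 + 7*y)
X(z) = -9*z² (X(z) = -9*z*z = -9*z²)
1*X(4*S(4, H(-3, 0))) = 1*(-9*784/(-3 + 7*(-1 - 3 + 0))²) = 1*(-9*784/(-3 + 7*(-4))²) = 1*(-9*784/(-3 - 28)²) = 1*(-9*(4*(7/(-31)))²) = 1*(-9*(4*(7*(-1/31)))²) = 1*(-9*(4*(-7/31))²) = 1*(-9*(-28/31)²) = 1*(-9*784/961) = 1*(-7056/961) = -7056/961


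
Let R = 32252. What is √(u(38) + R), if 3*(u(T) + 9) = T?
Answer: √290301/3 ≈ 179.60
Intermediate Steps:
u(T) = -9 + T/3
√(u(38) + R) = √((-9 + (⅓)*38) + 32252) = √((-9 + 38/3) + 32252) = √(11/3 + 32252) = √(96767/3) = √290301/3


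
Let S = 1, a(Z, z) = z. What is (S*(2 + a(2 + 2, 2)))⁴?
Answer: 256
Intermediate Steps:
(S*(2 + a(2 + 2, 2)))⁴ = (1*(2 + 2))⁴ = (1*4)⁴ = 4⁴ = 256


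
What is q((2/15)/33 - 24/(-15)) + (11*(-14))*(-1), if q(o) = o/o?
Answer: 155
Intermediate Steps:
q(o) = 1
q((2/15)/33 - 24/(-15)) + (11*(-14))*(-1) = 1 + (11*(-14))*(-1) = 1 - 154*(-1) = 1 + 154 = 155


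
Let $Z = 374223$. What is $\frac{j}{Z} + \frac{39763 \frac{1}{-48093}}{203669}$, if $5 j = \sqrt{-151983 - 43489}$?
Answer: $- \frac{2339}{576179601} + \frac{4 i \sqrt{12217}}{1871115} \approx -4.0595 \cdot 10^{-6} + 0.00023629 i$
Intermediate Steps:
$j = \frac{4 i \sqrt{12217}}{5}$ ($j = \frac{\sqrt{-151983 - 43489}}{5} = \frac{\sqrt{-195472}}{5} = \frac{4 i \sqrt{12217}}{5} \approx 88.424 i$)
$\frac{j}{Z} + \frac{39763 \frac{1}{-48093}}{203669} = \frac{\frac{4}{5} i \sqrt{12217}}{374223} + \frac{39763 \frac{1}{-48093}}{203669} = \frac{4 i \sqrt{12217}}{5} \cdot \frac{1}{374223} + 39763 \left(- \frac{1}{48093}\right) \frac{1}{203669} = \frac{4 i \sqrt{12217}}{1871115} - \frac{2339}{576179601} = - \frac{2339}{576179601} + \frac{4 i \sqrt{12217}}{1871115}$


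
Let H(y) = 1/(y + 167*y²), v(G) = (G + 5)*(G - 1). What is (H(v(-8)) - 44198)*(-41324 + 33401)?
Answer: 14213836802219/40590 ≈ 3.5018e+8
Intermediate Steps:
v(G) = (-1 + G)*(5 + G) (v(G) = (5 + G)*(-1 + G) = (-1 + G)*(5 + G))
(H(v(-8)) - 44198)*(-41324 + 33401) = (1/((-5 + (-8)² + 4*(-8))*(1 + 167*(-5 + (-8)² + 4*(-8)))) - 44198)*(-41324 + 33401) = (1/((-5 + 64 - 32)*(1 + 167*(-5 + 64 - 32))) - 44198)*(-7923) = (1/(27*(1 + 167*27)) - 44198)*(-7923) = (1/(27*(1 + 4509)) - 44198)*(-7923) = ((1/27)/4510 - 44198)*(-7923) = ((1/27)*(1/4510) - 44198)*(-7923) = (1/121770 - 44198)*(-7923) = -5381990459/121770*(-7923) = 14213836802219/40590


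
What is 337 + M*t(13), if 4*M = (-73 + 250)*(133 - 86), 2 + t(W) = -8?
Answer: -40921/2 ≈ -20461.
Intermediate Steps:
t(W) = -10 (t(W) = -2 - 8 = -10)
M = 8319/4 (M = ((-73 + 250)*(133 - 86))/4 = (177*47)/4 = (¼)*8319 = 8319/4 ≈ 2079.8)
337 + M*t(13) = 337 + (8319/4)*(-10) = 337 - 41595/2 = -40921/2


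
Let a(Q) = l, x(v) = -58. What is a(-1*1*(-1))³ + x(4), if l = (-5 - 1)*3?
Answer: -5890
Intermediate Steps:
l = -18 (l = -6*3 = -18)
a(Q) = -18
a(-1*1*(-1))³ + x(4) = (-18)³ - 58 = -5832 - 58 = -5890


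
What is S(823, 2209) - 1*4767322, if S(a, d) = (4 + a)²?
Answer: -4083393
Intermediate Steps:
S(823, 2209) - 1*4767322 = (4 + 823)² - 1*4767322 = 827² - 4767322 = 683929 - 4767322 = -4083393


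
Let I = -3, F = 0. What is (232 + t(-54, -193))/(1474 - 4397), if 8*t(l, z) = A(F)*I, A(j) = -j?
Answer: -232/2923 ≈ -0.079370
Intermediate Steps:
t(l, z) = 0 (t(l, z) = (-1*0*(-3))/8 = (0*(-3))/8 = (⅛)*0 = 0)
(232 + t(-54, -193))/(1474 - 4397) = (232 + 0)/(1474 - 4397) = 232/(-2923) = 232*(-1/2923) = -232/2923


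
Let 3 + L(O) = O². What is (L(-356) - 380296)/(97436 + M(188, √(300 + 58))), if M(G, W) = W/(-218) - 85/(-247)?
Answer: -35816550794644679514/13763182202284655887 - 1686189132303*√358/13763182202284655887 ≈ -2.6023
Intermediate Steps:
L(O) = -3 + O²
M(G, W) = 85/247 - W/218 (M(G, W) = W*(-1/218) - 85*(-1/247) = -W/218 + 85/247 = 85/247 - W/218)
(L(-356) - 380296)/(97436 + M(188, √(300 + 58))) = ((-3 + (-356)²) - 380296)/(97436 + (85/247 - √(300 + 58)/218)) = ((-3 + 126736) - 380296)/(97436 + (85/247 - √358/218)) = (126733 - 380296)/(24066777/247 - √358/218) = -253563/(24066777/247 - √358/218)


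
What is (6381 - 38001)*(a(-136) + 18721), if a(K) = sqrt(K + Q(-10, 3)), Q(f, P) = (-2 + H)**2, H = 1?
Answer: -591958020 - 94860*I*sqrt(15) ≈ -5.9196e+8 - 3.6739e+5*I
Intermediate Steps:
Q(f, P) = 1 (Q(f, P) = (-2 + 1)**2 = (-1)**2 = 1)
a(K) = sqrt(1 + K) (a(K) = sqrt(K + 1) = sqrt(1 + K))
(6381 - 38001)*(a(-136) + 18721) = (6381 - 38001)*(sqrt(1 - 136) + 18721) = -31620*(sqrt(-135) + 18721) = -31620*(3*I*sqrt(15) + 18721) = -31620*(18721 + 3*I*sqrt(15)) = -591958020 - 94860*I*sqrt(15)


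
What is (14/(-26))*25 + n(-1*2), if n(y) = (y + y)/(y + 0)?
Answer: -149/13 ≈ -11.462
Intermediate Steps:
n(y) = 2 (n(y) = (2*y)/y = 2)
(14/(-26))*25 + n(-1*2) = (14/(-26))*25 + 2 = (14*(-1/26))*25 + 2 = -7/13*25 + 2 = -175/13 + 2 = -149/13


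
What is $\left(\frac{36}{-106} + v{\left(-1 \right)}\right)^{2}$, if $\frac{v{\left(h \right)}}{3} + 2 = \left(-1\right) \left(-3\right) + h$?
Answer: $\frac{324}{2809} \approx 0.11534$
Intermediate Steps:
$v{\left(h \right)} = 3 + 3 h$ ($v{\left(h \right)} = -6 + 3 \left(\left(-1\right) \left(-3\right) + h\right) = -6 + 3 \left(3 + h\right) = -6 + \left(9 + 3 h\right) = 3 + 3 h$)
$\left(\frac{36}{-106} + v{\left(-1 \right)}\right)^{2} = \left(\frac{36}{-106} + \left(3 + 3 \left(-1\right)\right)\right)^{2} = \left(36 \left(- \frac{1}{106}\right) + \left(3 - 3\right)\right)^{2} = \left(- \frac{18}{53} + 0\right)^{2} = \left(- \frac{18}{53}\right)^{2} = \frac{324}{2809}$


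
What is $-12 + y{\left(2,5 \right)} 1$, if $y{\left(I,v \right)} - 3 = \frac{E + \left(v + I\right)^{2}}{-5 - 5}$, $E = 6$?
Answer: $- \frac{29}{2} \approx -14.5$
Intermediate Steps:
$y{\left(I,v \right)} = \frac{12}{5} - \frac{\left(I + v\right)^{2}}{10}$ ($y{\left(I,v \right)} = 3 + \frac{6 + \left(v + I\right)^{2}}{-5 - 5} = 3 + \frac{6 + \left(I + v\right)^{2}}{-10} = 3 + \left(6 + \left(I + v\right)^{2}\right) \left(- \frac{1}{10}\right) = 3 - \left(\frac{3}{5} + \frac{\left(I + v\right)^{2}}{10}\right) = \frac{12}{5} - \frac{\left(I + v\right)^{2}}{10}$)
$-12 + y{\left(2,5 \right)} 1 = -12 + \left(\frac{12}{5} - \frac{\left(2 + 5\right)^{2}}{10}\right) 1 = -12 + \left(\frac{12}{5} - \frac{7^{2}}{10}\right) 1 = -12 + \left(\frac{12}{5} - \frac{49}{10}\right) 1 = -12 - \frac{5}{2} = - \frac{29}{2}$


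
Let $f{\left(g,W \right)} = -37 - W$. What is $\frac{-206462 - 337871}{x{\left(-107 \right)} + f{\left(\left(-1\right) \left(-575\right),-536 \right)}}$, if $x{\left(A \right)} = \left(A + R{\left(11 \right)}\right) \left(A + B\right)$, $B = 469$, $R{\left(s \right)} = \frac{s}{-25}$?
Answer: $\frac{13608325}{959857} \approx 14.177$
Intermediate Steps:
$R{\left(s \right)} = - \frac{s}{25}$ ($R{\left(s \right)} = s \left(- \frac{1}{25}\right) = - \frac{s}{25}$)
$x{\left(A \right)} = \left(469 + A\right) \left(- \frac{11}{25} + A\right)$ ($x{\left(A \right)} = \left(A - \frac{11}{25}\right) \left(A + 469\right) = \left(A - \frac{11}{25}\right) \left(469 + A\right) = \left(- \frac{11}{25} + A\right) \left(469 + A\right) = \left(469 + A\right) \left(- \frac{11}{25} + A\right)$)
$\frac{-206462 - 337871}{x{\left(-107 \right)} + f{\left(\left(-1\right) \left(-575\right),-536 \right)}} = \frac{-206462 - 337871}{\left(- \frac{5159}{25} + \left(-107\right)^{2} + \frac{11714}{25} \left(-107\right)\right) - -499} = - \frac{544333}{\left(- \frac{5159}{25} + 11449 - \frac{1253398}{25}\right) + \left(-37 + 536\right)} = - \frac{544333}{- \frac{972332}{25} + 499} = - \frac{544333}{- \frac{959857}{25}} = \left(-544333\right) \left(- \frac{25}{959857}\right) = \frac{13608325}{959857}$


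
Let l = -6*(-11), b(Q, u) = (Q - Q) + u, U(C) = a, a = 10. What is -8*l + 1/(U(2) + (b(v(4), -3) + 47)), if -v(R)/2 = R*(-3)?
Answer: -28511/54 ≈ -527.98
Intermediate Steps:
U(C) = 10
v(R) = 6*R (v(R) = -2*R*(-3) = -(-6)*R = 6*R)
b(Q, u) = u (b(Q, u) = 0 + u = u)
l = 66
-8*l + 1/(U(2) + (b(v(4), -3) + 47)) = -8*66 + 1/(10 + (-3 + 47)) = -528 + 1/(10 + 44) = -528 + 1/54 = -28511/54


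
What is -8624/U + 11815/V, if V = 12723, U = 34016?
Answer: 18260993/27049098 ≈ 0.67511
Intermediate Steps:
-8624/U + 11815/V = -8624/34016 + 11815/12723 = -8624*1/34016 + 11815*(1/12723) = -539/2126 + 11815/12723 = 18260993/27049098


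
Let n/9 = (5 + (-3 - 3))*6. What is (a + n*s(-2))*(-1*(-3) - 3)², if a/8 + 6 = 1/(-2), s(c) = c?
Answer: 0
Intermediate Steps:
a = -52 (a = -48 + 8/(-2) = -48 + 8*(-½) = -48 - 4 = -52)
n = -54 (n = 9*((5 + (-3 - 3))*6) = 9*((5 - 6)*6) = 9*(-1*6) = 9*(-6) = -54)
(a + n*s(-2))*(-1*(-3) - 3)² = (-52 - 54*(-2))*(-1*(-3) - 3)² = (-52 + 108)*(3 - 3)² = 56*0² = 56*0 = 0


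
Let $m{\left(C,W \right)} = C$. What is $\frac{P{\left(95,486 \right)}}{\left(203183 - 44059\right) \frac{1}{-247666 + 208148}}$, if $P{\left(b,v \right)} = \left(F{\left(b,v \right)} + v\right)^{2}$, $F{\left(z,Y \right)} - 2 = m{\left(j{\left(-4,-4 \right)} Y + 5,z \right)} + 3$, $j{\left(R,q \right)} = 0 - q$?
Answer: $- \frac{58818591200}{39781} \approx -1.4786 \cdot 10^{6}$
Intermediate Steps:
$j{\left(R,q \right)} = - q$
$F{\left(z,Y \right)} = 10 + 4 Y$ ($F{\left(z,Y \right)} = 2 + \left(\left(\left(-1\right) \left(-4\right) Y + 5\right) + 3\right) = 2 + \left(\left(4 Y + 5\right) + 3\right) = 2 + \left(\left(5 + 4 Y\right) + 3\right) = 2 + \left(8 + 4 Y\right) = 10 + 4 Y$)
$P{\left(b,v \right)} = \left(10 + 5 v\right)^{2}$ ($P{\left(b,v \right)} = \left(\left(10 + 4 v\right) + v\right)^{2} = \left(10 + 5 v\right)^{2}$)
$\frac{P{\left(95,486 \right)}}{\left(203183 - 44059\right) \frac{1}{-247666 + 208148}} = \frac{25 \left(2 + 486\right)^{2}}{\left(203183 - 44059\right) \frac{1}{-247666 + 208148}} = \frac{25 \cdot 488^{2}}{159124 \frac{1}{-39518}} = \frac{25 \cdot 238144}{159124 \left(- \frac{1}{39518}\right)} = \frac{5953600}{- \frac{79562}{19759}} = 5953600 \left(- \frac{19759}{79562}\right) = - \frac{58818591200}{39781}$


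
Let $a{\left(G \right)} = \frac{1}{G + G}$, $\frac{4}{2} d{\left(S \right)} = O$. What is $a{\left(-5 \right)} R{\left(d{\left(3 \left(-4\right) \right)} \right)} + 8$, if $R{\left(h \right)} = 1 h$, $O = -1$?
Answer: $\frac{161}{20} \approx 8.05$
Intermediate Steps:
$d{\left(S \right)} = - \frac{1}{2}$ ($d{\left(S \right)} = \frac{1}{2} \left(-1\right) = - \frac{1}{2}$)
$R{\left(h \right)} = h$
$a{\left(G \right)} = \frac{1}{2 G}$
$a{\left(-5 \right)} R{\left(d{\left(3 \left(-4\right) \right)} \right)} + 8 = \frac{1}{2 \left(-5\right)} \left(- \frac{1}{2}\right) + 8 = \frac{1}{2} \left(- \frac{1}{5}\right) \left(- \frac{1}{2}\right) + 8 = \left(- \frac{1}{10}\right) \left(- \frac{1}{2}\right) + 8 = \frac{1}{20} + 8 = \frac{161}{20}$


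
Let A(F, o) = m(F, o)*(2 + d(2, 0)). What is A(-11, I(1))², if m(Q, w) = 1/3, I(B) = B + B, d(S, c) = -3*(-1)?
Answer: 25/9 ≈ 2.7778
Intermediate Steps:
d(S, c) = 3
I(B) = 2*B
m(Q, w) = ⅓
A(F, o) = 5/3 (A(F, o) = (2 + 3)/3 = (⅓)*5 = 5/3)
A(-11, I(1))² = (5/3)² = 25/9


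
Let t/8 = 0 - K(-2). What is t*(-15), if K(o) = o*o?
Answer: 480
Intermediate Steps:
K(o) = o²
t = -32 (t = 8*(0 - 1*(-2)²) = 8*(0 - 1*4) = 8*(0 - 4) = 8*(-4) = -32)
t*(-15) = -32*(-15) = 480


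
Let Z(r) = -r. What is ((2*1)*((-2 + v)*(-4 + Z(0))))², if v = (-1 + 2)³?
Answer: 64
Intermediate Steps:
v = 1 (v = 1³ = 1)
((2*1)*((-2 + v)*(-4 + Z(0))))² = ((2*1)*((-2 + 1)*(-4 - 1*0)))² = (2*(-(-4 + 0)))² = (2*(-1*(-4)))² = (2*4)² = 8² = 64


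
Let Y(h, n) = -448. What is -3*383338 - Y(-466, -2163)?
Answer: -1149566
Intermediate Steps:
-3*383338 - Y(-466, -2163) = -3*383338 - 1*(-448) = -1150014 + 448 = -1149566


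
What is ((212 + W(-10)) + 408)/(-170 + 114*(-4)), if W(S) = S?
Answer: -305/313 ≈ -0.97444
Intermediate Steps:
((212 + W(-10)) + 408)/(-170 + 114*(-4)) = ((212 - 10) + 408)/(-170 + 114*(-4)) = (202 + 408)/(-170 - 456) = 610/(-626) = 610*(-1/626) = -305/313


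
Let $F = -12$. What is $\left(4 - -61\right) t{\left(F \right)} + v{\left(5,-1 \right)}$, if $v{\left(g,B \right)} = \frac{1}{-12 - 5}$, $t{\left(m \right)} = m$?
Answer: $- \frac{13261}{17} \approx -780.06$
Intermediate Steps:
$v{\left(g,B \right)} = - \frac{1}{17}$ ($v{\left(g,B \right)} = \frac{1}{-17} = - \frac{1}{17}$)
$\left(4 - -61\right) t{\left(F \right)} + v{\left(5,-1 \right)} = \left(4 - -61\right) \left(-12\right) - \frac{1}{17} = \left(4 + 61\right) \left(-12\right) - \frac{1}{17} = 65 \left(-12\right) - \frac{1}{17} = -780 - \frac{1}{17} = - \frac{13261}{17}$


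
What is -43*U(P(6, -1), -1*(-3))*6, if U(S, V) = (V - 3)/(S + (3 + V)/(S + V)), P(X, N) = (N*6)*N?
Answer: 0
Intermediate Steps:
P(X, N) = 6*N**2 (P(X, N) = (6*N)*N = 6*N**2)
U(S, V) = (-3 + V)/(S + (3 + V)/(S + V))
-43*U(P(6, -1), -1*(-3))*6 = -43*((-1*(-3))**2 - 18*(-1)**2 - (-3)*(-3) + (6*(-1)**2)*(-1*(-3)))/(3 - 1*(-3) + (6*(-1)**2)**2 + (6*(-1)**2)*(-1*(-3)))*6 = -43*(3**2 - 18 - 3*3 + (6*1)*3)/(3 + 3 + (6*1)**2 + (6*1)*3)*6 = -43*(9 - 3*6 - 9 + 6*3)/(3 + 3 + 6**2 + 6*3)*6 = -43*(9 - 18 - 9 + 18)/(3 + 3 + 36 + 18)*6 = -43*0/60*6 = -43*0*6 = 0*6 = 0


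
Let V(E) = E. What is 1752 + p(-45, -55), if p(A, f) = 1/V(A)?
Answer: 78839/45 ≈ 1752.0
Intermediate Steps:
p(A, f) = 1/A
1752 + p(-45, -55) = 1752 + 1/(-45) = 1752 - 1/45 = 78839/45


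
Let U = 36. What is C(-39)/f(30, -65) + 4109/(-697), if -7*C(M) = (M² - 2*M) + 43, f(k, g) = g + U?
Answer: 310347/141491 ≈ 2.1934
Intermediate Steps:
f(k, g) = 36 + g (f(k, g) = g + 36 = 36 + g)
C(M) = -43/7 - M²/7 + 2*M/7 (C(M) = -((M² - 2*M) + 43)/7 = -(43 + M² - 2*M)/7 = -43/7 - M²/7 + 2*M/7)
C(-39)/f(30, -65) + 4109/(-697) = (-43/7 - ⅐*(-39)² + (2/7)*(-39))/(36 - 65) + 4109/(-697) = (-43/7 - ⅐*1521 - 78/7)/(-29) + 4109*(-1/697) = (-43/7 - 1521/7 - 78/7)*(-1/29) - 4109/697 = -1642/7*(-1/29) - 4109/697 = 1642/203 - 4109/697 = 310347/141491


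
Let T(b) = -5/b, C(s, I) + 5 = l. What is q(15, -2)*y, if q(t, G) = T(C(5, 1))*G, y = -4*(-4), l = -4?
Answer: -160/9 ≈ -17.778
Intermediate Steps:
C(s, I) = -9 (C(s, I) = -5 - 4 = -9)
y = 16
q(t, G) = 5*G/9 (q(t, G) = (-5/(-9))*G = (-5*(-⅑))*G = 5*G/9)
q(15, -2)*y = ((5/9)*(-2))*16 = -10/9*16 = -160/9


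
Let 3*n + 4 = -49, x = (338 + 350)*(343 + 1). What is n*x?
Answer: -12543616/3 ≈ -4.1812e+6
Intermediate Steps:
x = 236672 (x = 688*344 = 236672)
n = -53/3 (n = -4/3 + (⅓)*(-49) = -4/3 - 49/3 = -53/3 ≈ -17.667)
n*x = -53/3*236672 = -12543616/3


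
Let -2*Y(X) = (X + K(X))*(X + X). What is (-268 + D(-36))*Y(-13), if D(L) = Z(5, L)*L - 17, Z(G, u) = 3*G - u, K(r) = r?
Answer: 716898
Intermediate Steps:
Z(G, u) = -u + 3*G
Y(X) = -2*X**2 (Y(X) = -(X + X)*(X + X)/2 = -2*X*2*X/2 = -2*X**2)
D(L) = -17 + L*(15 - L) (D(L) = (-L + 3*5)*L - 17 = (-L + 15)*L - 17 = (15 - L)*L - 17 = L*(15 - L) - 17 = -17 + L*(15 - L))
(-268 + D(-36))*Y(-13) = (-268 + (-17 - 1*(-36)*(-15 - 36)))*(-2*(-13)**2) = (-268 + (-17 - 1*(-36)*(-51)))*(-2*169) = (-268 + (-17 - 1836))*(-338) = (-268 - 1853)*(-338) = -2121*(-338) = 716898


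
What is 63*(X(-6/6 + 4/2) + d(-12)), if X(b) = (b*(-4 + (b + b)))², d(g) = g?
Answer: -504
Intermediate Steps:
X(b) = b²*(-4 + 2*b)² (X(b) = (b*(-4 + 2*b))² = b²*(-4 + 2*b)²)
63*(X(-6/6 + 4/2) + d(-12)) = 63*(4*(-6/6 + 4/2)²*(-2 + (-6/6 + 4/2))² - 12) = 63*(4*(-6*⅙ + 4*(½))²*(-2 + (-6*⅙ + 4*(½)))² - 12) = 63*(4*(-1 + 2)²*(-2 + (-1 + 2))² - 12) = 63*(4*1²*(-2 + 1)² - 12) = 63*(4*1*(-1)² - 12) = 63*(4*1*1 - 12) = 63*(4 - 12) = 63*(-8) = -504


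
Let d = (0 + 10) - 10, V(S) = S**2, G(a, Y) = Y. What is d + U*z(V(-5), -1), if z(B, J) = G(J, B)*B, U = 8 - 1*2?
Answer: 3750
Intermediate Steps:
d = 0 (d = 10 - 10 = 0)
U = 6 (U = 8 - 2 = 6)
z(B, J) = B**2 (z(B, J) = B*B = B**2)
d + U*z(V(-5), -1) = 0 + 6*((-5)**2)**2 = 0 + 6*25**2 = 0 + 6*625 = 0 + 3750 = 3750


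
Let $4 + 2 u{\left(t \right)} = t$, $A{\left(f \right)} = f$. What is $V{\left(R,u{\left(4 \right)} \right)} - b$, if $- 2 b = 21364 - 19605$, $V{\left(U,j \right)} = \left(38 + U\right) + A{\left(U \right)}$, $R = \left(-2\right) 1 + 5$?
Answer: $\frac{1847}{2} \approx 923.5$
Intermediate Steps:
$u{\left(t \right)} = -2 + \frac{t}{2}$
$R = 3$ ($R = -2 + 5 = 3$)
$V{\left(U,j \right)} = 38 + 2 U$ ($V{\left(U,j \right)} = \left(38 + U\right) + U = 38 + 2 U$)
$b = - \frac{1759}{2}$ ($b = - \frac{21364 - 19605}{2} = \left(- \frac{1}{2}\right) 1759 = - \frac{1759}{2} \approx -879.5$)
$V{\left(R,u{\left(4 \right)} \right)} - b = \left(38 + 2 \cdot 3\right) - - \frac{1759}{2} = \left(38 + 6\right) + \frac{1759}{2} = 44 + \frac{1759}{2} = \frac{1847}{2}$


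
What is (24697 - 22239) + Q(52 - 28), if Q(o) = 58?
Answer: 2516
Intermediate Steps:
(24697 - 22239) + Q(52 - 28) = (24697 - 22239) + 58 = 2458 + 58 = 2516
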